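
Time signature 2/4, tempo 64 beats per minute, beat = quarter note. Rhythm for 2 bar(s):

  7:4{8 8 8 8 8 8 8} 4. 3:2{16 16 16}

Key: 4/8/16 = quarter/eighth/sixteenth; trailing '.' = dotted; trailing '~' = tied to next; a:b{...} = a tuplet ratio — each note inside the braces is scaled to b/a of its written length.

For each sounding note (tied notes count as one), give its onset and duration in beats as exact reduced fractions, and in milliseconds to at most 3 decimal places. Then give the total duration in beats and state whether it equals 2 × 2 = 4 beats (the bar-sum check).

1) 0.0ms=0b +267.857ms=2/7b
2) 267.857ms=2/7b +267.857ms=2/7b
3) 535.714ms=4/7b +267.857ms=2/7b
4) 803.571ms=6/7b +267.857ms=2/7b
5) 1071.429ms=8/7b +267.857ms=2/7b
6) 1339.286ms=10/7b +267.857ms=2/7b
7) 1607.143ms=12/7b +267.857ms=2/7b
8) 1875.0ms=2b +1406.25ms=3/2b
9) 3281.25ms=7/2b +156.25ms=1/6b
10) 3437.5ms=11/3b +156.25ms=1/6b
11) 3593.75ms=23/6b +156.25ms=1/6b
Σ=4b of 4 (64bpm 2/4) — PASS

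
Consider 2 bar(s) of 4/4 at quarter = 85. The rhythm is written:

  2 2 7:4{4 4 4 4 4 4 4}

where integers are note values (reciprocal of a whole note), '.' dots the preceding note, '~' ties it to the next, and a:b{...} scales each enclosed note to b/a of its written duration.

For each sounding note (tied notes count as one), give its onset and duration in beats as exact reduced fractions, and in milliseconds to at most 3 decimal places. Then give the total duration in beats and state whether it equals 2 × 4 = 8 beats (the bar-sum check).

1) 0.0ms=0b +1411.765ms=2b
2) 1411.765ms=2b +1411.765ms=2b
3) 2823.529ms=4b +403.361ms=4/7b
4) 3226.891ms=32/7b +403.361ms=4/7b
5) 3630.252ms=36/7b +403.361ms=4/7b
6) 4033.613ms=40/7b +403.361ms=4/7b
7) 4436.975ms=44/7b +403.361ms=4/7b
8) 4840.336ms=48/7b +403.361ms=4/7b
9) 5243.697ms=52/7b +403.361ms=4/7b
Σ=8b of 8 (85bpm 4/4) — PASS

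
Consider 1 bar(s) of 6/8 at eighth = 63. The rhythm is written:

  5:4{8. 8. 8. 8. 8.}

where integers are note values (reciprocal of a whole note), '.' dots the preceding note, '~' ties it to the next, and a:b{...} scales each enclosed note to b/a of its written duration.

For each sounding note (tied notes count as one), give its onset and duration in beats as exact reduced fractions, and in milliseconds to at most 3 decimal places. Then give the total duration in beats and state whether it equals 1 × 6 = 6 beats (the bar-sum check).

1) 0.0ms=0b +1142.857ms=6/5b
2) 1142.857ms=6/5b +1142.857ms=6/5b
3) 2285.714ms=12/5b +1142.857ms=6/5b
4) 3428.571ms=18/5b +1142.857ms=6/5b
5) 4571.429ms=24/5b +1142.857ms=6/5b
Σ=6b of 6 (63bpm 6/8) — PASS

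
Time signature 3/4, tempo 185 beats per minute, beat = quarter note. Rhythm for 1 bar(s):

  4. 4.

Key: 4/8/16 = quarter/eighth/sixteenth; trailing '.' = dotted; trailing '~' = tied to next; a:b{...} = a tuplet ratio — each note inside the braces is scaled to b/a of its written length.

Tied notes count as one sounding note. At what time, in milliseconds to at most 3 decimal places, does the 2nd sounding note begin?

1. 0.0ms @ 0 + 486.486ms (3/2)
2. 486.486ms @ 3/2 + 486.486ms (3/2)

note 2 onset = 3/2b = 486.486ms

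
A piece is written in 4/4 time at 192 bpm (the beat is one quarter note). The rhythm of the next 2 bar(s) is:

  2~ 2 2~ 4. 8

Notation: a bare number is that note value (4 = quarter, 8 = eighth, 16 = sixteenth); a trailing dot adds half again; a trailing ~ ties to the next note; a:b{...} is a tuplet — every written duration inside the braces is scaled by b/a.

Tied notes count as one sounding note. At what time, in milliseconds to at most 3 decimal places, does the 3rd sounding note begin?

note 3 onset = 15/2b = 2343.75ms

1. 0.0ms @ 0 + 1250.0ms (4)
2. 1250.0ms @ 4 + 1093.75ms (7/2)
3. 2343.75ms @ 15/2 + 156.25ms (1/2)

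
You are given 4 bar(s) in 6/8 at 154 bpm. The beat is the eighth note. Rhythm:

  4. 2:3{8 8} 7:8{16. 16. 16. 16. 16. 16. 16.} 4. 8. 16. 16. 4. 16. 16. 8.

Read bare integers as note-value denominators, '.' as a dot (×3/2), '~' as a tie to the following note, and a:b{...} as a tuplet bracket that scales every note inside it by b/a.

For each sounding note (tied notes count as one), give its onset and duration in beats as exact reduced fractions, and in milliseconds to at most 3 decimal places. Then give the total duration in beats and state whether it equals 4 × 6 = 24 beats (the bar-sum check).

1) 0.0ms=0b +1168.831ms=3b
2) 1168.831ms=3b +584.416ms=3/2b
3) 1753.247ms=9/2b +584.416ms=3/2b
4) 2337.662ms=6b +333.952ms=6/7b
5) 2671.614ms=48/7b +333.952ms=6/7b
6) 3005.566ms=54/7b +333.952ms=6/7b
7) 3339.518ms=60/7b +333.952ms=6/7b
8) 3673.469ms=66/7b +333.952ms=6/7b
9) 4007.421ms=72/7b +333.952ms=6/7b
10) 4341.373ms=78/7b +333.952ms=6/7b
11) 4675.325ms=12b +1168.831ms=3b
12) 5844.156ms=15b +584.416ms=3/2b
13) 6428.571ms=33/2b +292.208ms=3/4b
14) 6720.779ms=69/4b +292.208ms=3/4b
15) 7012.987ms=18b +1168.831ms=3b
16) 8181.818ms=21b +292.208ms=3/4b
17) 8474.026ms=87/4b +292.208ms=3/4b
18) 8766.234ms=45/2b +584.416ms=3/2b
Σ=24b of 24 (154bpm 6/8) — PASS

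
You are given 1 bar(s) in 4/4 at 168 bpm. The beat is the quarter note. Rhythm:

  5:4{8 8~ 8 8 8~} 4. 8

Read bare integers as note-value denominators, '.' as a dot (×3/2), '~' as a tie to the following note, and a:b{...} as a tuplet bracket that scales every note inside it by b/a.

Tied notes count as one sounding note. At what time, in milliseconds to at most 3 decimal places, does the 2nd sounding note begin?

1. 0.0ms @ 0 + 142.857ms (2/5)
2. 142.857ms @ 2/5 + 285.714ms (4/5)
3. 428.571ms @ 6/5 + 142.857ms (2/5)
4. 571.429ms @ 8/5 + 678.571ms (19/10)
5. 1250.0ms @ 7/2 + 178.571ms (1/2)

note 2 onset = 2/5b = 142.857ms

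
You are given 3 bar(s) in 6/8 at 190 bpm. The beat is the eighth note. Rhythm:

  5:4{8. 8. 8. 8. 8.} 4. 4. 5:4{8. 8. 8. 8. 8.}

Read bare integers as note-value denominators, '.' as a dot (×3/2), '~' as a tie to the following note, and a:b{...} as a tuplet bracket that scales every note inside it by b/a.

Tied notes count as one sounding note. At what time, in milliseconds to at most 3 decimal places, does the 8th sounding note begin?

1. 0.0ms @ 0 + 378.947ms (6/5)
2. 378.947ms @ 6/5 + 378.947ms (6/5)
3. 757.895ms @ 12/5 + 378.947ms (6/5)
4. 1136.842ms @ 18/5 + 378.947ms (6/5)
5. 1515.789ms @ 24/5 + 378.947ms (6/5)
6. 1894.737ms @ 6 + 947.368ms (3)
7. 2842.105ms @ 9 + 947.368ms (3)
8. 3789.474ms @ 12 + 378.947ms (6/5)
9. 4168.421ms @ 66/5 + 378.947ms (6/5)
10. 4547.368ms @ 72/5 + 378.947ms (6/5)
11. 4926.316ms @ 78/5 + 378.947ms (6/5)
12. 5305.263ms @ 84/5 + 378.947ms (6/5)

note 8 onset = 12b = 3789.474ms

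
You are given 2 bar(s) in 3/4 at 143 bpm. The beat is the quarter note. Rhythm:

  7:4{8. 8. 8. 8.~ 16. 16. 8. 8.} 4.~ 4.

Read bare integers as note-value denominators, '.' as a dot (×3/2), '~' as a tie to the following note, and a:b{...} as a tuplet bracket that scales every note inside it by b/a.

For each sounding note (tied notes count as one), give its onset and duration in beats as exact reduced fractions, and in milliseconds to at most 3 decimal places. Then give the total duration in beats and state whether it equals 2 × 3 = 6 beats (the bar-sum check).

1) 0.0ms=0b +179.82ms=3/7b
2) 179.82ms=3/7b +179.82ms=3/7b
3) 359.64ms=6/7b +179.82ms=3/7b
4) 539.461ms=9/7b +269.73ms=9/14b
5) 809.191ms=27/14b +89.91ms=3/14b
6) 899.101ms=15/7b +179.82ms=3/7b
7) 1078.921ms=18/7b +179.82ms=3/7b
8) 1258.741ms=3b +1258.741ms=3b
Σ=6b of 6 (143bpm 3/4) — PASS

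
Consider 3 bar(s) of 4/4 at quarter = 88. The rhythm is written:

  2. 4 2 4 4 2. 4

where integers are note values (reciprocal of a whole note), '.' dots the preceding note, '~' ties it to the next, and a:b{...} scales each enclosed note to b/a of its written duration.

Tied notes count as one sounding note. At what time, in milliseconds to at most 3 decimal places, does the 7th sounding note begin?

note 7 onset = 11b = 7500.0ms

1. 0.0ms @ 0 + 2045.455ms (3)
2. 2045.455ms @ 3 + 681.818ms (1)
3. 2727.273ms @ 4 + 1363.636ms (2)
4. 4090.909ms @ 6 + 681.818ms (1)
5. 4772.727ms @ 7 + 681.818ms (1)
6. 5454.545ms @ 8 + 2045.455ms (3)
7. 7500.0ms @ 11 + 681.818ms (1)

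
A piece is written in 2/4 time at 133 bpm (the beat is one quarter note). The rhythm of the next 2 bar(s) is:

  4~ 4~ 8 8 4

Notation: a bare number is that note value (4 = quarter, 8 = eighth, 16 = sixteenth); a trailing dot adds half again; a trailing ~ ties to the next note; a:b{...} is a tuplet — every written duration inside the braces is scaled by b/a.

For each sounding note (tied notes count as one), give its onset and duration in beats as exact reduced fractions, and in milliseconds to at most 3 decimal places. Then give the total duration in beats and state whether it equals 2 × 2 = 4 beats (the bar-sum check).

1) 0.0ms=0b +1127.82ms=5/2b
2) 1127.82ms=5/2b +225.564ms=1/2b
3) 1353.383ms=3b +451.128ms=1b
Σ=4b of 4 (133bpm 2/4) — PASS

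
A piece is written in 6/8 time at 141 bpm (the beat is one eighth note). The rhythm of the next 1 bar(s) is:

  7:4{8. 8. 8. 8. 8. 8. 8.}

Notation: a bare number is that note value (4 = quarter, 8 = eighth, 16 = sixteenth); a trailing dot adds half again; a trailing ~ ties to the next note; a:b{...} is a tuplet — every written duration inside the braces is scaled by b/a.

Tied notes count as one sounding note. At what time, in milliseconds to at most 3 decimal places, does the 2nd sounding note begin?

note 2 onset = 6/7b = 364.742ms

1. 0.0ms @ 0 + 364.742ms (6/7)
2. 364.742ms @ 6/7 + 364.742ms (6/7)
3. 729.483ms @ 12/7 + 364.742ms (6/7)
4. 1094.225ms @ 18/7 + 364.742ms (6/7)
5. 1458.967ms @ 24/7 + 364.742ms (6/7)
6. 1823.708ms @ 30/7 + 364.742ms (6/7)
7. 2188.45ms @ 36/7 + 364.742ms (6/7)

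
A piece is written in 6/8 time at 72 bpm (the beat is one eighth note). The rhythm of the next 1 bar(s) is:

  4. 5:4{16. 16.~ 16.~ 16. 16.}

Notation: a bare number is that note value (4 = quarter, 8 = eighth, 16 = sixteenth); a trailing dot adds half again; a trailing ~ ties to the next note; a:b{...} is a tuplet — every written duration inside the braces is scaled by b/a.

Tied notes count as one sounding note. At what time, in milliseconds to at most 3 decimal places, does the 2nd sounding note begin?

note 2 onset = 3b = 2500.0ms

1. 0.0ms @ 0 + 2500.0ms (3)
2. 2500.0ms @ 3 + 500.0ms (3/5)
3. 3000.0ms @ 18/5 + 1500.0ms (9/5)
4. 4500.0ms @ 27/5 + 500.0ms (3/5)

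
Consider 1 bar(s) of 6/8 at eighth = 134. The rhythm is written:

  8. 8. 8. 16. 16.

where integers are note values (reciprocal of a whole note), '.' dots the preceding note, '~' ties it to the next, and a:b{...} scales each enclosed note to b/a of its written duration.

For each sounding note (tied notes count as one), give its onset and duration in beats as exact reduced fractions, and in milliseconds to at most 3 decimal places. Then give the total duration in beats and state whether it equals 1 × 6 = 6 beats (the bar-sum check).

1) 0.0ms=0b +671.642ms=3/2b
2) 671.642ms=3/2b +671.642ms=3/2b
3) 1343.284ms=3b +671.642ms=3/2b
4) 2014.925ms=9/2b +335.821ms=3/4b
5) 2350.746ms=21/4b +335.821ms=3/4b
Σ=6b of 6 (134bpm 6/8) — PASS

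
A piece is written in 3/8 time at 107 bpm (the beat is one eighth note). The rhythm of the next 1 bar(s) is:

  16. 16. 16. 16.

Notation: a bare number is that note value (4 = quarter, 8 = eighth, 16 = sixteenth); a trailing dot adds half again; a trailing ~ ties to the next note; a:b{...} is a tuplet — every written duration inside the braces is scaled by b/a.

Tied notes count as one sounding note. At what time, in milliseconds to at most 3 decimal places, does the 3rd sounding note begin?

1. 0.0ms @ 0 + 420.561ms (3/4)
2. 420.561ms @ 3/4 + 420.561ms (3/4)
3. 841.121ms @ 3/2 + 420.561ms (3/4)
4. 1261.682ms @ 9/4 + 420.561ms (3/4)

note 3 onset = 3/2b = 841.121ms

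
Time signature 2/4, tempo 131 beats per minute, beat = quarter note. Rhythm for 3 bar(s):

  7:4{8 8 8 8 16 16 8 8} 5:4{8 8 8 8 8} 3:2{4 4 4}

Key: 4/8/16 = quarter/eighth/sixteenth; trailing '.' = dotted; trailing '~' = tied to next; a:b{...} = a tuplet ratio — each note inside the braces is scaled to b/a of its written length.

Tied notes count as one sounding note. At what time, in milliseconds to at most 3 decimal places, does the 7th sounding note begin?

note 7 onset = 10/7b = 654.308ms

1. 0.0ms @ 0 + 130.862ms (2/7)
2. 130.862ms @ 2/7 + 130.862ms (2/7)
3. 261.723ms @ 4/7 + 130.862ms (2/7)
4. 392.585ms @ 6/7 + 130.862ms (2/7)
5. 523.446ms @ 8/7 + 65.431ms (1/7)
6. 588.877ms @ 9/7 + 65.431ms (1/7)
7. 654.308ms @ 10/7 + 130.862ms (2/7)
8. 785.169ms @ 12/7 + 130.862ms (2/7)
9. 916.031ms @ 2 + 183.206ms (2/5)
10. 1099.237ms @ 12/5 + 183.206ms (2/5)
11. 1282.443ms @ 14/5 + 183.206ms (2/5)
12. 1465.649ms @ 16/5 + 183.206ms (2/5)
13. 1648.855ms @ 18/5 + 183.206ms (2/5)
14. 1832.061ms @ 4 + 305.344ms (2/3)
15. 2137.405ms @ 14/3 + 305.344ms (2/3)
16. 2442.748ms @ 16/3 + 305.344ms (2/3)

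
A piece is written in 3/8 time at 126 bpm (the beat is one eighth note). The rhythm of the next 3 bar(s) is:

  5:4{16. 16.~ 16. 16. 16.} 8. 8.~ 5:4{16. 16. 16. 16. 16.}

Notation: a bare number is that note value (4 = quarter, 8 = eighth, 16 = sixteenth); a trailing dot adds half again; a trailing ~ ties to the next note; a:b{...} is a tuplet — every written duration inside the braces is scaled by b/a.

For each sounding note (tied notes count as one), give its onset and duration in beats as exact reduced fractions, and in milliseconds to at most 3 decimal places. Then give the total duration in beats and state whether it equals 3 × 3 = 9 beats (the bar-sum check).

1) 0.0ms=0b +285.714ms=3/5b
2) 285.714ms=3/5b +571.429ms=6/5b
3) 857.143ms=9/5b +285.714ms=3/5b
4) 1142.857ms=12/5b +285.714ms=3/5b
5) 1428.571ms=3b +714.286ms=3/2b
6) 2142.857ms=9/2b +1000.0ms=21/10b
7) 3142.857ms=33/5b +285.714ms=3/5b
8) 3428.571ms=36/5b +285.714ms=3/5b
9) 3714.286ms=39/5b +285.714ms=3/5b
10) 4000.0ms=42/5b +285.714ms=3/5b
Σ=9b of 9 (126bpm 3/8) — PASS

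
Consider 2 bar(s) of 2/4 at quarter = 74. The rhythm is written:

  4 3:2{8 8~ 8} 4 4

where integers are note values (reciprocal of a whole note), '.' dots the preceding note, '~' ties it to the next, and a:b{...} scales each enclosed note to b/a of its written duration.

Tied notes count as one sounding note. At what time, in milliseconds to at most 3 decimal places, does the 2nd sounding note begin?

1. 0.0ms @ 0 + 810.811ms (1)
2. 810.811ms @ 1 + 270.27ms (1/3)
3. 1081.081ms @ 4/3 + 540.541ms (2/3)
4. 1621.622ms @ 2 + 810.811ms (1)
5. 2432.432ms @ 3 + 810.811ms (1)

note 2 onset = 1b = 810.811ms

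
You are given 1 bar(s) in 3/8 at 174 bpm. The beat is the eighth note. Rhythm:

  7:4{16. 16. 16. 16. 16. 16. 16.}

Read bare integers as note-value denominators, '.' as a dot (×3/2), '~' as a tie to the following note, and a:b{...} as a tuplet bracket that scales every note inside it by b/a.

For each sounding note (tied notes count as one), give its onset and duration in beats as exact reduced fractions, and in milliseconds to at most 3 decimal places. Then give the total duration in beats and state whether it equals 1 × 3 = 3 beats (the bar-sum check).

1) 0.0ms=0b +147.783ms=3/7b
2) 147.783ms=3/7b +147.783ms=3/7b
3) 295.567ms=6/7b +147.783ms=3/7b
4) 443.35ms=9/7b +147.783ms=3/7b
5) 591.133ms=12/7b +147.783ms=3/7b
6) 738.916ms=15/7b +147.783ms=3/7b
7) 886.7ms=18/7b +147.783ms=3/7b
Σ=3b of 3 (174bpm 3/8) — PASS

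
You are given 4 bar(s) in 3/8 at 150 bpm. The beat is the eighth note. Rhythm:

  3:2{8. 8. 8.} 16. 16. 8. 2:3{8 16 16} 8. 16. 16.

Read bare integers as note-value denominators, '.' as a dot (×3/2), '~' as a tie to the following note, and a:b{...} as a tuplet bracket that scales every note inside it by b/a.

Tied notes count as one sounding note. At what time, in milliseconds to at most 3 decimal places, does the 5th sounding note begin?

1. 0.0ms @ 0 + 400.0ms (1)
2. 400.0ms @ 1 + 400.0ms (1)
3. 800.0ms @ 2 + 400.0ms (1)
4. 1200.0ms @ 3 + 300.0ms (3/4)
5. 1500.0ms @ 15/4 + 300.0ms (3/4)
6. 1800.0ms @ 9/2 + 600.0ms (3/2)
7. 2400.0ms @ 6 + 600.0ms (3/2)
8. 3000.0ms @ 15/2 + 300.0ms (3/4)
9. 3300.0ms @ 33/4 + 300.0ms (3/4)
10. 3600.0ms @ 9 + 600.0ms (3/2)
11. 4200.0ms @ 21/2 + 300.0ms (3/4)
12. 4500.0ms @ 45/4 + 300.0ms (3/4)

note 5 onset = 15/4b = 1500.0ms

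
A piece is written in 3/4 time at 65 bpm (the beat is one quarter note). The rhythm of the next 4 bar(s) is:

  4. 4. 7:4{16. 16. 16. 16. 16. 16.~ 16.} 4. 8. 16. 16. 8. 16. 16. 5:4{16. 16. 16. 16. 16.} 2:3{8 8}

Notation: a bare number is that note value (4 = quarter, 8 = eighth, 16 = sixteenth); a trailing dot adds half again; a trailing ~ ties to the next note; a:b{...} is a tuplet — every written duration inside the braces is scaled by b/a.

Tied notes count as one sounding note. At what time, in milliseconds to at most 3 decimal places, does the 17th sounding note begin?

1. 0.0ms @ 0 + 1384.615ms (3/2)
2. 1384.615ms @ 3/2 + 1384.615ms (3/2)
3. 2769.231ms @ 3 + 197.802ms (3/14)
4. 2967.033ms @ 45/14 + 197.802ms (3/14)
5. 3164.835ms @ 24/7 + 197.802ms (3/14)
6. 3362.637ms @ 51/14 + 197.802ms (3/14)
7. 3560.44ms @ 27/7 + 197.802ms (3/14)
8. 3758.242ms @ 57/14 + 395.604ms (3/7)
9. 4153.846ms @ 9/2 + 1384.615ms (3/2)
10. 5538.462ms @ 6 + 692.308ms (3/4)
11. 6230.769ms @ 27/4 + 346.154ms (3/8)
12. 6576.923ms @ 57/8 + 346.154ms (3/8)
13. 6923.077ms @ 15/2 + 692.308ms (3/4)
14. 7615.385ms @ 33/4 + 346.154ms (3/8)
15. 7961.538ms @ 69/8 + 346.154ms (3/8)
16. 8307.692ms @ 9 + 276.923ms (3/10)
17. 8584.615ms @ 93/10 + 276.923ms (3/10)
18. 8861.538ms @ 48/5 + 276.923ms (3/10)
19. 9138.462ms @ 99/10 + 276.923ms (3/10)
20. 9415.385ms @ 51/5 + 276.923ms (3/10)
21. 9692.308ms @ 21/2 + 692.308ms (3/4)
22. 10384.615ms @ 45/4 + 692.308ms (3/4)

note 17 onset = 93/10b = 8584.615ms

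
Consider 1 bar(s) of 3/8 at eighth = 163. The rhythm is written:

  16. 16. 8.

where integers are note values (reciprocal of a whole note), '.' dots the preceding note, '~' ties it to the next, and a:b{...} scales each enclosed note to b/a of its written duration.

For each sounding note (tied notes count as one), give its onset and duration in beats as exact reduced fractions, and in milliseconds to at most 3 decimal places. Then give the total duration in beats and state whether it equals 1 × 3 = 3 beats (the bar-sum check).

1) 0.0ms=0b +276.074ms=3/4b
2) 276.074ms=3/4b +276.074ms=3/4b
3) 552.147ms=3/2b +552.147ms=3/2b
Σ=3b of 3 (163bpm 3/8) — PASS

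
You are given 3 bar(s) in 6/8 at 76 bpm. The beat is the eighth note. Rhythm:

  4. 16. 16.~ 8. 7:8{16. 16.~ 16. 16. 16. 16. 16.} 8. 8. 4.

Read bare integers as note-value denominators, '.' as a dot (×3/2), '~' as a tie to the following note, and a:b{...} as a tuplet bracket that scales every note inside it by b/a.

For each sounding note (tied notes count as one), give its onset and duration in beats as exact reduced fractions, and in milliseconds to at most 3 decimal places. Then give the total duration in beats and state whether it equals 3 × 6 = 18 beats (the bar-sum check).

1) 0.0ms=0b +2368.421ms=3b
2) 2368.421ms=3b +592.105ms=3/4b
3) 2960.526ms=15/4b +1776.316ms=9/4b
4) 4736.842ms=6b +676.692ms=6/7b
5) 5413.534ms=48/7b +1353.383ms=12/7b
6) 6766.917ms=60/7b +676.692ms=6/7b
7) 7443.609ms=66/7b +676.692ms=6/7b
8) 8120.301ms=72/7b +676.692ms=6/7b
9) 8796.992ms=78/7b +676.692ms=6/7b
10) 9473.684ms=12b +1184.211ms=3/2b
11) 10657.895ms=27/2b +1184.211ms=3/2b
12) 11842.105ms=15b +2368.421ms=3b
Σ=18b of 18 (76bpm 6/8) — PASS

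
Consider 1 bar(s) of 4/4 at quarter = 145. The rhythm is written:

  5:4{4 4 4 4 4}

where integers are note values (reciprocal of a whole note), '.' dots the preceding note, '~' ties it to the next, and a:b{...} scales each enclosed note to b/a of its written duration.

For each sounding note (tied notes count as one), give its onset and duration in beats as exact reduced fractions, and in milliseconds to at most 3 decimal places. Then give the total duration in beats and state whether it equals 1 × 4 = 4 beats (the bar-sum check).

1) 0.0ms=0b +331.034ms=4/5b
2) 331.034ms=4/5b +331.034ms=4/5b
3) 662.069ms=8/5b +331.034ms=4/5b
4) 993.103ms=12/5b +331.034ms=4/5b
5) 1324.138ms=16/5b +331.034ms=4/5b
Σ=4b of 4 (145bpm 4/4) — PASS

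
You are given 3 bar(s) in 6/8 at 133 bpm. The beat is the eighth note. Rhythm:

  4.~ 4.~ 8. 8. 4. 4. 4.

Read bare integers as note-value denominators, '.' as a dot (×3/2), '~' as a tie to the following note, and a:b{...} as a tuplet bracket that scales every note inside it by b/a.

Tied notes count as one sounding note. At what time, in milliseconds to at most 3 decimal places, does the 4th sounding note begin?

1. 0.0ms @ 0 + 3383.459ms (15/2)
2. 3383.459ms @ 15/2 + 676.692ms (3/2)
3. 4060.15ms @ 9 + 1353.383ms (3)
4. 5413.534ms @ 12 + 1353.383ms (3)
5. 6766.917ms @ 15 + 1353.383ms (3)

note 4 onset = 12b = 5413.534ms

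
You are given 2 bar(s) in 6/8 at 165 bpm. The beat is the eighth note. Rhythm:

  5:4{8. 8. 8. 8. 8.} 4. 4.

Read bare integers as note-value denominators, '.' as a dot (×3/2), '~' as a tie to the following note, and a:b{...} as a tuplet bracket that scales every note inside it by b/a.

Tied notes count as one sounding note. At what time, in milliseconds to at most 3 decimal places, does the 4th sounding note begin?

note 4 onset = 18/5b = 1309.091ms

1. 0.0ms @ 0 + 436.364ms (6/5)
2. 436.364ms @ 6/5 + 436.364ms (6/5)
3. 872.727ms @ 12/5 + 436.364ms (6/5)
4. 1309.091ms @ 18/5 + 436.364ms (6/5)
5. 1745.455ms @ 24/5 + 436.364ms (6/5)
6. 2181.818ms @ 6 + 1090.909ms (3)
7. 3272.727ms @ 9 + 1090.909ms (3)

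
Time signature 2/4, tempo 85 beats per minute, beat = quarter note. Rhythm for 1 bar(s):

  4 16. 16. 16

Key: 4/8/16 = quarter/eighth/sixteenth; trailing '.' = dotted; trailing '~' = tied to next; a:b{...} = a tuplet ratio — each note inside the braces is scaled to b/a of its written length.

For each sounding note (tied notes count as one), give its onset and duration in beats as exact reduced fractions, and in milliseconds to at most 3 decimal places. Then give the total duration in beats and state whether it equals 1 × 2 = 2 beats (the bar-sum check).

1) 0.0ms=0b +705.882ms=1b
2) 705.882ms=1b +264.706ms=3/8b
3) 970.588ms=11/8b +264.706ms=3/8b
4) 1235.294ms=7/4b +176.471ms=1/4b
Σ=2b of 2 (85bpm 2/4) — PASS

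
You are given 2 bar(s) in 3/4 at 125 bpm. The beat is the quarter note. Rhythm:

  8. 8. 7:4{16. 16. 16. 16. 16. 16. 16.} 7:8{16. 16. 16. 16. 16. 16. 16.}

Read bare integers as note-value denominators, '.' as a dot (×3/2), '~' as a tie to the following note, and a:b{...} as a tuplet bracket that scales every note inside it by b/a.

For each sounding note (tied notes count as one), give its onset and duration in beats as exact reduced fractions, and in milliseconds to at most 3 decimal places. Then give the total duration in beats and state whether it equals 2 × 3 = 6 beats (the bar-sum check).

1) 0.0ms=0b +360.0ms=3/4b
2) 360.0ms=3/4b +360.0ms=3/4b
3) 720.0ms=3/2b +102.857ms=3/14b
4) 822.857ms=12/7b +102.857ms=3/14b
5) 925.714ms=27/14b +102.857ms=3/14b
6) 1028.571ms=15/7b +102.857ms=3/14b
7) 1131.429ms=33/14b +102.857ms=3/14b
8) 1234.286ms=18/7b +102.857ms=3/14b
9) 1337.143ms=39/14b +102.857ms=3/14b
10) 1440.0ms=3b +205.714ms=3/7b
11) 1645.714ms=24/7b +205.714ms=3/7b
12) 1851.429ms=27/7b +205.714ms=3/7b
13) 2057.143ms=30/7b +205.714ms=3/7b
14) 2262.857ms=33/7b +205.714ms=3/7b
15) 2468.571ms=36/7b +205.714ms=3/7b
16) 2674.286ms=39/7b +205.714ms=3/7b
Σ=6b of 6 (125bpm 3/4) — PASS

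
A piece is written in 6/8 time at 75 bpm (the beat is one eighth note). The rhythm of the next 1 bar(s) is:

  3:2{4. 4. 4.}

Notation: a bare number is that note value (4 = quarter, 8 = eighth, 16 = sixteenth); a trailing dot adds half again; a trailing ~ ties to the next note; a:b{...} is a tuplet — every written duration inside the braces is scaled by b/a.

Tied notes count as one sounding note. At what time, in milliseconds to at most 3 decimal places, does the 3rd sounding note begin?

1. 0.0ms @ 0 + 1600.0ms (2)
2. 1600.0ms @ 2 + 1600.0ms (2)
3. 3200.0ms @ 4 + 1600.0ms (2)

note 3 onset = 4b = 3200.0ms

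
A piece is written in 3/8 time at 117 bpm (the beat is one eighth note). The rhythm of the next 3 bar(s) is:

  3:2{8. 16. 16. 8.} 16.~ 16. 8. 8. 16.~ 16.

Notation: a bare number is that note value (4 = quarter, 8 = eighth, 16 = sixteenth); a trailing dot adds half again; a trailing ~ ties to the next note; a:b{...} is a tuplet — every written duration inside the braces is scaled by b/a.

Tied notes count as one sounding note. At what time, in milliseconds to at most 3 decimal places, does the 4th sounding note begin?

note 4 onset = 2b = 1025.641ms

1. 0.0ms @ 0 + 512.821ms (1)
2. 512.821ms @ 1 + 256.41ms (1/2)
3. 769.231ms @ 3/2 + 256.41ms (1/2)
4. 1025.641ms @ 2 + 512.821ms (1)
5. 1538.462ms @ 3 + 769.231ms (3/2)
6. 2307.692ms @ 9/2 + 769.231ms (3/2)
7. 3076.923ms @ 6 + 769.231ms (3/2)
8. 3846.154ms @ 15/2 + 769.231ms (3/2)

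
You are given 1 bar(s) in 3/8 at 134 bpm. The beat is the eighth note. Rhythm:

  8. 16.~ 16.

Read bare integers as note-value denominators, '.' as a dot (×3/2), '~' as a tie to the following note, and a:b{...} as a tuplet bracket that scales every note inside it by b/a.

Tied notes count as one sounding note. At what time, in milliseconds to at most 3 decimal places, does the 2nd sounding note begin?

1. 0.0ms @ 0 + 671.642ms (3/2)
2. 671.642ms @ 3/2 + 671.642ms (3/2)

note 2 onset = 3/2b = 671.642ms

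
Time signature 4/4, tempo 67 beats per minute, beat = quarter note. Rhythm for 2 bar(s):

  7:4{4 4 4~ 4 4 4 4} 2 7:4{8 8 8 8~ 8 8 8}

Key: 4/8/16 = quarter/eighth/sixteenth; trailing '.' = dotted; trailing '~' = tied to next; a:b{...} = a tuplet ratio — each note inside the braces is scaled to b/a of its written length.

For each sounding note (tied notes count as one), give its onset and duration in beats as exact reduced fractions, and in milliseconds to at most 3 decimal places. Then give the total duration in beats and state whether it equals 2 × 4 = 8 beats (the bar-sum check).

1) 0.0ms=0b +511.727ms=4/7b
2) 511.727ms=4/7b +511.727ms=4/7b
3) 1023.454ms=8/7b +1023.454ms=8/7b
4) 2046.908ms=16/7b +511.727ms=4/7b
5) 2558.635ms=20/7b +511.727ms=4/7b
6) 3070.362ms=24/7b +511.727ms=4/7b
7) 3582.09ms=4b +1791.045ms=2b
8) 5373.134ms=6b +255.864ms=2/7b
9) 5628.998ms=44/7b +255.864ms=2/7b
10) 5884.861ms=46/7b +255.864ms=2/7b
11) 6140.725ms=48/7b +511.727ms=4/7b
12) 6652.452ms=52/7b +255.864ms=2/7b
13) 6908.316ms=54/7b +255.864ms=2/7b
Σ=8b of 8 (67bpm 4/4) — PASS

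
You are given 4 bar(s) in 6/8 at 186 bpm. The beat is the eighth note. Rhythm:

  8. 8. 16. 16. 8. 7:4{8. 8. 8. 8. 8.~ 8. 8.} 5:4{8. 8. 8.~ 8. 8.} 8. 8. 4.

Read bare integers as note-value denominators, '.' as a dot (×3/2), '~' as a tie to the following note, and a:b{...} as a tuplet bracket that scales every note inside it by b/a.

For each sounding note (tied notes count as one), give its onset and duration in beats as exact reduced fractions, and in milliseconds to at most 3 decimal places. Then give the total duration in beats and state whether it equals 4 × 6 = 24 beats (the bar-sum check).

1) 0.0ms=0b +483.871ms=3/2b
2) 483.871ms=3/2b +483.871ms=3/2b
3) 967.742ms=3b +241.935ms=3/4b
4) 1209.677ms=15/4b +241.935ms=3/4b
5) 1451.613ms=9/2b +483.871ms=3/2b
6) 1935.484ms=6b +276.498ms=6/7b
7) 2211.982ms=48/7b +276.498ms=6/7b
8) 2488.479ms=54/7b +276.498ms=6/7b
9) 2764.977ms=60/7b +276.498ms=6/7b
10) 3041.475ms=66/7b +552.995ms=12/7b
11) 3594.47ms=78/7b +276.498ms=6/7b
12) 3870.968ms=12b +387.097ms=6/5b
13) 4258.065ms=66/5b +387.097ms=6/5b
14) 4645.161ms=72/5b +774.194ms=12/5b
15) 5419.355ms=84/5b +387.097ms=6/5b
16) 5806.452ms=18b +483.871ms=3/2b
17) 6290.323ms=39/2b +483.871ms=3/2b
18) 6774.194ms=21b +967.742ms=3b
Σ=24b of 24 (186bpm 6/8) — PASS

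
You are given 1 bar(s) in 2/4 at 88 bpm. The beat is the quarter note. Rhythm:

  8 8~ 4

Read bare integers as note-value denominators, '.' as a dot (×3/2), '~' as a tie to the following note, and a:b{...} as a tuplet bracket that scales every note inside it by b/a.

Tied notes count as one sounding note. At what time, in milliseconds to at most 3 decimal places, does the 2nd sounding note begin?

note 2 onset = 1/2b = 340.909ms

1. 0.0ms @ 0 + 340.909ms (1/2)
2. 340.909ms @ 1/2 + 1022.727ms (3/2)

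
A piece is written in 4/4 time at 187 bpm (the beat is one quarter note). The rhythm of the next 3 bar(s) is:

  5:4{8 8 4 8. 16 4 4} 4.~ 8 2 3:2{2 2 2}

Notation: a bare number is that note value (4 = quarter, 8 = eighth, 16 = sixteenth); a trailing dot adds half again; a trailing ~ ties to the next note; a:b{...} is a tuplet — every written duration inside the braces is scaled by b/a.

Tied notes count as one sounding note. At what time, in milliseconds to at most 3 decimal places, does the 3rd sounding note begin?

note 3 onset = 4/5b = 256.684ms

1. 0.0ms @ 0 + 128.342ms (2/5)
2. 128.342ms @ 2/5 + 128.342ms (2/5)
3. 256.684ms @ 4/5 + 256.684ms (4/5)
4. 513.369ms @ 8/5 + 192.513ms (3/5)
5. 705.882ms @ 11/5 + 64.171ms (1/5)
6. 770.053ms @ 12/5 + 256.684ms (4/5)
7. 1026.738ms @ 16/5 + 256.684ms (4/5)
8. 1283.422ms @ 4 + 641.711ms (2)
9. 1925.134ms @ 6 + 641.711ms (2)
10. 2566.845ms @ 8 + 427.807ms (4/3)
11. 2994.652ms @ 28/3 + 427.807ms (4/3)
12. 3422.46ms @ 32/3 + 427.807ms (4/3)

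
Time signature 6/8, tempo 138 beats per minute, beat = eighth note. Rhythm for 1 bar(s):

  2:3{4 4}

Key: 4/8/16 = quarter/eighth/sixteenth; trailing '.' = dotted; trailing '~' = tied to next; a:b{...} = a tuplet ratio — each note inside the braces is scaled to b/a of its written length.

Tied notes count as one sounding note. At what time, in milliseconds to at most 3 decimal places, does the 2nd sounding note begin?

note 2 onset = 3b = 1304.348ms

1. 0.0ms @ 0 + 1304.348ms (3)
2. 1304.348ms @ 3 + 1304.348ms (3)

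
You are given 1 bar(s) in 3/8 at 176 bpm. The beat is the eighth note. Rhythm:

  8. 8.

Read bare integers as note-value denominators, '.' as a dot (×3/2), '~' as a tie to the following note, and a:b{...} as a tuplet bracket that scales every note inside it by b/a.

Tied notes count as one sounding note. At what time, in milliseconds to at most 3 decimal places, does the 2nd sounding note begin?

1. 0.0ms @ 0 + 511.364ms (3/2)
2. 511.364ms @ 3/2 + 511.364ms (3/2)

note 2 onset = 3/2b = 511.364ms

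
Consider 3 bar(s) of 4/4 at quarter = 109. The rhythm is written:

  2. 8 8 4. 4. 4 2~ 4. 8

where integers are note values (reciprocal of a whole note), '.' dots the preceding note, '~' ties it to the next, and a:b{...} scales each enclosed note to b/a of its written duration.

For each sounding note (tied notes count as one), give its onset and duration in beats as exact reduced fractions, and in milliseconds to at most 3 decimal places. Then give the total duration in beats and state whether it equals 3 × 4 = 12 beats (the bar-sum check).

1) 0.0ms=0b +1651.376ms=3b
2) 1651.376ms=3b +275.229ms=1/2b
3) 1926.606ms=7/2b +275.229ms=1/2b
4) 2201.835ms=4b +825.688ms=3/2b
5) 3027.523ms=11/2b +825.688ms=3/2b
6) 3853.211ms=7b +550.459ms=1b
7) 4403.67ms=8b +1926.606ms=7/2b
8) 6330.275ms=23/2b +275.229ms=1/2b
Σ=12b of 12 (109bpm 4/4) — PASS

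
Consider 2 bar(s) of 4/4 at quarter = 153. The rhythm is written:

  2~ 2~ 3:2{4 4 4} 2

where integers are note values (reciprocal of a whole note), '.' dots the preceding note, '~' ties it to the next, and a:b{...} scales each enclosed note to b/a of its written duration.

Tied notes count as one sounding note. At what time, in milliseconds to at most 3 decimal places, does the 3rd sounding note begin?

note 3 onset = 16/3b = 2091.503ms

1. 0.0ms @ 0 + 1830.065ms (14/3)
2. 1830.065ms @ 14/3 + 261.438ms (2/3)
3. 2091.503ms @ 16/3 + 261.438ms (2/3)
4. 2352.941ms @ 6 + 784.314ms (2)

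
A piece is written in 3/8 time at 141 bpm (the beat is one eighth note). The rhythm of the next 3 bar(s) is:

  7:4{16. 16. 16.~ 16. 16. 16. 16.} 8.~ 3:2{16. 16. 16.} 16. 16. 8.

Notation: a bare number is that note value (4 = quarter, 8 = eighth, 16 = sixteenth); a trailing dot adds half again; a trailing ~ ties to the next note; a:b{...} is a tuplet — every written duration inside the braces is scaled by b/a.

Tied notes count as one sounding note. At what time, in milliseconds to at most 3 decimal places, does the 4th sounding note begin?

1. 0.0ms @ 0 + 182.371ms (3/7)
2. 182.371ms @ 3/7 + 182.371ms (3/7)
3. 364.742ms @ 6/7 + 364.742ms (6/7)
4. 729.483ms @ 12/7 + 182.371ms (3/7)
5. 911.854ms @ 15/7 + 182.371ms (3/7)
6. 1094.225ms @ 18/7 + 182.371ms (3/7)
7. 1276.596ms @ 3 + 851.064ms (2)
8. 2127.66ms @ 5 + 212.766ms (1/2)
9. 2340.426ms @ 11/2 + 212.766ms (1/2)
10. 2553.191ms @ 6 + 319.149ms (3/4)
11. 2872.34ms @ 27/4 + 319.149ms (3/4)
12. 3191.489ms @ 15/2 + 638.298ms (3/2)

note 4 onset = 12/7b = 729.483ms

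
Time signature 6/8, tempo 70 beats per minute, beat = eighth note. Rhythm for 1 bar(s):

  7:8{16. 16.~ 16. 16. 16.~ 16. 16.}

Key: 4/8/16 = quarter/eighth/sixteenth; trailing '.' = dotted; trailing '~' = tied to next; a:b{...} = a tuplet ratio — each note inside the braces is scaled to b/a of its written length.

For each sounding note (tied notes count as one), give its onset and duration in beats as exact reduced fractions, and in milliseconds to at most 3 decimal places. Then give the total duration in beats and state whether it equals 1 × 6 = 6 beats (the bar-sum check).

1) 0.0ms=0b +734.694ms=6/7b
2) 734.694ms=6/7b +1469.388ms=12/7b
3) 2204.082ms=18/7b +734.694ms=6/7b
4) 2938.776ms=24/7b +1469.388ms=12/7b
5) 4408.163ms=36/7b +734.694ms=6/7b
Σ=6b of 6 (70bpm 6/8) — PASS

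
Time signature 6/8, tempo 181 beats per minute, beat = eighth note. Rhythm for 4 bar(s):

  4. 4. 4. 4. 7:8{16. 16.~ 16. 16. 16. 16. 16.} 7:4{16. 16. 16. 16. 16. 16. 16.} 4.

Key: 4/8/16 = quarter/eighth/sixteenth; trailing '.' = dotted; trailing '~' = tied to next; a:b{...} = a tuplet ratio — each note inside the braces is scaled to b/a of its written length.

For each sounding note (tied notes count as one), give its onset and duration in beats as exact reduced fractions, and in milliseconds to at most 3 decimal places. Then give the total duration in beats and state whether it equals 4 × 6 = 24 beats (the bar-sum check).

1) 0.0ms=0b +994.475ms=3b
2) 994.475ms=3b +994.475ms=3b
3) 1988.95ms=6b +994.475ms=3b
4) 2983.425ms=9b +994.475ms=3b
5) 3977.901ms=12b +284.136ms=6/7b
6) 4262.036ms=90/7b +568.272ms=12/7b
7) 4830.308ms=102/7b +284.136ms=6/7b
8) 5114.444ms=108/7b +284.136ms=6/7b
9) 5398.579ms=114/7b +284.136ms=6/7b
10) 5682.715ms=120/7b +284.136ms=6/7b
11) 5966.851ms=18b +142.068ms=3/7b
12) 6108.919ms=129/7b +142.068ms=3/7b
13) 6250.987ms=132/7b +142.068ms=3/7b
14) 6393.054ms=135/7b +142.068ms=3/7b
15) 6535.122ms=138/7b +142.068ms=3/7b
16) 6677.19ms=141/7b +142.068ms=3/7b
17) 6819.258ms=144/7b +142.068ms=3/7b
18) 6961.326ms=21b +994.475ms=3b
Σ=24b of 24 (181bpm 6/8) — PASS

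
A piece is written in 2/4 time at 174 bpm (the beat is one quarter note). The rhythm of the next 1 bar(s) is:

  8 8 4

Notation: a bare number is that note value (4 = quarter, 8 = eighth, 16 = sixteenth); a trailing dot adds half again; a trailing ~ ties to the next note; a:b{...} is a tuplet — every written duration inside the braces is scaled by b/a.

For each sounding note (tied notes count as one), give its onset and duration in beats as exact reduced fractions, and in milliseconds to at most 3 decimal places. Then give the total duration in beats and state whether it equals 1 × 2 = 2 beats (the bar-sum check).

1) 0.0ms=0b +172.414ms=1/2b
2) 172.414ms=1/2b +172.414ms=1/2b
3) 344.828ms=1b +344.828ms=1b
Σ=2b of 2 (174bpm 2/4) — PASS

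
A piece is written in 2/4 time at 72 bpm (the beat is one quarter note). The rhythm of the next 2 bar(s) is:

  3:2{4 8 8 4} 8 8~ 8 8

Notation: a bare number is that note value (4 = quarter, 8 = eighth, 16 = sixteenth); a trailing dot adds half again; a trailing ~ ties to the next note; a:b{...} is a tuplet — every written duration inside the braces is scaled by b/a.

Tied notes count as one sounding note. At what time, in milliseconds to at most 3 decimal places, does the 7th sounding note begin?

1. 0.0ms @ 0 + 555.556ms (2/3)
2. 555.556ms @ 2/3 + 277.778ms (1/3)
3. 833.333ms @ 1 + 277.778ms (1/3)
4. 1111.111ms @ 4/3 + 555.556ms (2/3)
5. 1666.667ms @ 2 + 416.667ms (1/2)
6. 2083.333ms @ 5/2 + 833.333ms (1)
7. 2916.667ms @ 7/2 + 416.667ms (1/2)

note 7 onset = 7/2b = 2916.667ms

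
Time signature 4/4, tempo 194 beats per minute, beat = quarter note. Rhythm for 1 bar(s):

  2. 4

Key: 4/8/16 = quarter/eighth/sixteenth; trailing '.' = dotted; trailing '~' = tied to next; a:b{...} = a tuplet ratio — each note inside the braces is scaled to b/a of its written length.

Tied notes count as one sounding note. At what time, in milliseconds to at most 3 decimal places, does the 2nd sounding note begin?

1. 0.0ms @ 0 + 927.835ms (3)
2. 927.835ms @ 3 + 309.278ms (1)

note 2 onset = 3b = 927.835ms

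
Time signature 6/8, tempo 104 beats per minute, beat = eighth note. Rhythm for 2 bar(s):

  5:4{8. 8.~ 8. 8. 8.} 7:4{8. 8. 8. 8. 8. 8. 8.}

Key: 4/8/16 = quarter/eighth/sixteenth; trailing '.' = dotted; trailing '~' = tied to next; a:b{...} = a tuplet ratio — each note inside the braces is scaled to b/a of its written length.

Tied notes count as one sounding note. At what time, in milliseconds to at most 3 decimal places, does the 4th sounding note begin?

1. 0.0ms @ 0 + 692.308ms (6/5)
2. 692.308ms @ 6/5 + 1384.615ms (12/5)
3. 2076.923ms @ 18/5 + 692.308ms (6/5)
4. 2769.231ms @ 24/5 + 692.308ms (6/5)
5. 3461.538ms @ 6 + 494.505ms (6/7)
6. 3956.044ms @ 48/7 + 494.505ms (6/7)
7. 4450.549ms @ 54/7 + 494.505ms (6/7)
8. 4945.055ms @ 60/7 + 494.505ms (6/7)
9. 5439.56ms @ 66/7 + 494.505ms (6/7)
10. 5934.066ms @ 72/7 + 494.505ms (6/7)
11. 6428.571ms @ 78/7 + 494.505ms (6/7)

note 4 onset = 24/5b = 2769.231ms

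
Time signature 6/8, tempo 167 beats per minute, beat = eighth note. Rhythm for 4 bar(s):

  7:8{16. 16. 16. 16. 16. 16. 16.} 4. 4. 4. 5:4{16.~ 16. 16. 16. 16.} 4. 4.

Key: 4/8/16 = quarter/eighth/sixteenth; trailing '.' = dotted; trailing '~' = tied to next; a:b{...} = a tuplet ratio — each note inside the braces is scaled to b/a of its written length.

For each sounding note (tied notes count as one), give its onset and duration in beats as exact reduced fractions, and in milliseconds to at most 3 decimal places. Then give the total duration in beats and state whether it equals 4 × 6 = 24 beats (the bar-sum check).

1) 0.0ms=0b +307.956ms=6/7b
2) 307.956ms=6/7b +307.956ms=6/7b
3) 615.911ms=12/7b +307.956ms=6/7b
4) 923.867ms=18/7b +307.956ms=6/7b
5) 1231.822ms=24/7b +307.956ms=6/7b
6) 1539.778ms=30/7b +307.956ms=6/7b
7) 1847.733ms=36/7b +307.956ms=6/7b
8) 2155.689ms=6b +1077.844ms=3b
9) 3233.533ms=9b +1077.844ms=3b
10) 4311.377ms=12b +1077.844ms=3b
11) 5389.222ms=15b +431.138ms=6/5b
12) 5820.359ms=81/5b +215.569ms=3/5b
13) 6035.928ms=84/5b +215.569ms=3/5b
14) 6251.497ms=87/5b +215.569ms=3/5b
15) 6467.066ms=18b +1077.844ms=3b
16) 7544.91ms=21b +1077.844ms=3b
Σ=24b of 24 (167bpm 6/8) — PASS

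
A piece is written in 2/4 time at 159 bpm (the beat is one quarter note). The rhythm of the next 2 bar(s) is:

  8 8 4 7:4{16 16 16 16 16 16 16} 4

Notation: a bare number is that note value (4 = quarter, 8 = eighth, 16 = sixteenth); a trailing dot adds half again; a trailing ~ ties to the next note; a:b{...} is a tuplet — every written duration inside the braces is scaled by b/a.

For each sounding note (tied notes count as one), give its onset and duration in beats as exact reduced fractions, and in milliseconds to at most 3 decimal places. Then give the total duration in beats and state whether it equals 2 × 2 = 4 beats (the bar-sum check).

1) 0.0ms=0b +188.679ms=1/2b
2) 188.679ms=1/2b +188.679ms=1/2b
3) 377.358ms=1b +377.358ms=1b
4) 754.717ms=2b +53.908ms=1/7b
5) 808.625ms=15/7b +53.908ms=1/7b
6) 862.534ms=16/7b +53.908ms=1/7b
7) 916.442ms=17/7b +53.908ms=1/7b
8) 970.35ms=18/7b +53.908ms=1/7b
9) 1024.259ms=19/7b +53.908ms=1/7b
10) 1078.167ms=20/7b +53.908ms=1/7b
11) 1132.075ms=3b +377.358ms=1b
Σ=4b of 4 (159bpm 2/4) — PASS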